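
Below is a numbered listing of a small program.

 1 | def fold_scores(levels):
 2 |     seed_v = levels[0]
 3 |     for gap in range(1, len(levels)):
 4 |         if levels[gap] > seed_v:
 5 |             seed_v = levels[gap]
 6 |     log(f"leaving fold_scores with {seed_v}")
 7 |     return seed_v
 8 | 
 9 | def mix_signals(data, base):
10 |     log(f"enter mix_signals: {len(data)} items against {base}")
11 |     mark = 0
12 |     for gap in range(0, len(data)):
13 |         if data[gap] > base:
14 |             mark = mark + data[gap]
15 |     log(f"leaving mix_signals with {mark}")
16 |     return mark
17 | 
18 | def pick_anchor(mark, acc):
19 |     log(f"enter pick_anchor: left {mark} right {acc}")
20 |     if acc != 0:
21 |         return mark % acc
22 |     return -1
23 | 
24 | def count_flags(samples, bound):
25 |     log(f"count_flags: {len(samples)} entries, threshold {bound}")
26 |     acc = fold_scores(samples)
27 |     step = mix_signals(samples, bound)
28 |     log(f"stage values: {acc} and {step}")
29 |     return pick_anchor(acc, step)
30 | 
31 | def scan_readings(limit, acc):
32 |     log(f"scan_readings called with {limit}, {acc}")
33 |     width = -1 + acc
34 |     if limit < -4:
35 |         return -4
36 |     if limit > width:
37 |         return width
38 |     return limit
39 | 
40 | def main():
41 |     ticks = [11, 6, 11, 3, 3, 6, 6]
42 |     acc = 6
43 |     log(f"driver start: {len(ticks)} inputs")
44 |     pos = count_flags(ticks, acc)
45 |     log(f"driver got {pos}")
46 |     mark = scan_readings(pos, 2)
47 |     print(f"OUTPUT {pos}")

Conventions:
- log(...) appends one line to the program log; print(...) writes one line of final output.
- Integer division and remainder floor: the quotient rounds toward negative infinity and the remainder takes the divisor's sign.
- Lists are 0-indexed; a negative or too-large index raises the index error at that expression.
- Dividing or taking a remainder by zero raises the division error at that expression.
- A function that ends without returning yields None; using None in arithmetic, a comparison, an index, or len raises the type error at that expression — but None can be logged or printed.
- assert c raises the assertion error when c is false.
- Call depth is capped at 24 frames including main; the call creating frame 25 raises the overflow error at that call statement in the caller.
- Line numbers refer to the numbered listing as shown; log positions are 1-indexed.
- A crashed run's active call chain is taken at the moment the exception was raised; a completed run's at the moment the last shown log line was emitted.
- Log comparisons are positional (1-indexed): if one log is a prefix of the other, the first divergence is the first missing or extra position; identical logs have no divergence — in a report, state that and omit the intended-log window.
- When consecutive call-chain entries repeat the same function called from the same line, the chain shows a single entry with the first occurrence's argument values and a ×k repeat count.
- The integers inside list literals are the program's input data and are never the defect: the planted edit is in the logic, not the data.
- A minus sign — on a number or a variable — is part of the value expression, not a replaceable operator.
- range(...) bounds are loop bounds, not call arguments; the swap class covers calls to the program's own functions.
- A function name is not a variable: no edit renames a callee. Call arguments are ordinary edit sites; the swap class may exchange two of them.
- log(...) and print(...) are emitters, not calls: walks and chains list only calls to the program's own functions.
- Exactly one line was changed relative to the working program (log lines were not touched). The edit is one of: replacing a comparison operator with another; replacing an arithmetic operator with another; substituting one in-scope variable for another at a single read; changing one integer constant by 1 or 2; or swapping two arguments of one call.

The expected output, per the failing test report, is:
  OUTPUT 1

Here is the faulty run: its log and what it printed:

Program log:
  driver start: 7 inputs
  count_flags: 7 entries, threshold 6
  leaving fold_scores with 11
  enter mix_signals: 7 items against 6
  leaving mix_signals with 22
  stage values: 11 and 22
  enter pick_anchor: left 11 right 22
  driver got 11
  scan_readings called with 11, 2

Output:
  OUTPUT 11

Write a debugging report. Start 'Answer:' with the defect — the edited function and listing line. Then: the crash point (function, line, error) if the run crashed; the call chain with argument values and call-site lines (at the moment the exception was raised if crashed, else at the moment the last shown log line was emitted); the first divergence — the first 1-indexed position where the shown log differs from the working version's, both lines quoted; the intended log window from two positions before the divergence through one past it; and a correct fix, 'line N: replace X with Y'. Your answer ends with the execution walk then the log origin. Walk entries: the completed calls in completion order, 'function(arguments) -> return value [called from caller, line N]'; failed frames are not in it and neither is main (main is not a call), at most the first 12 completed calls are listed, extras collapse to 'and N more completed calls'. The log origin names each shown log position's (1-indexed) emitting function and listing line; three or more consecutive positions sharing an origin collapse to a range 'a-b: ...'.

Answer: the defect is in main at line 47.
Key observation: The two runs log identically and part ways only at the printed values.
Call chain: main -> scan_readings(11, 2) (called at line 46).
First divergence: none; the two logs match at every position.
Execution walk:
  fold_scores([11, 6, 11, 3, 3, 6, 6]) -> 11  [called from count_flags, line 26]
  mix_signals([11, 6, 11, 3, 3, 6, 6], 6) -> 22  [called from count_flags, line 27]
  pick_anchor(11, 22) -> 11  [called from count_flags, line 29]
  count_flags([11, 6, 11, 3, 3, 6, 6], 6) -> 11  [called from main, line 44]
  scan_readings(11, 2) -> 1  [called from main, line 46]
Log line origins:
  1: emitted by main (line 43)
  2: emitted by count_flags (line 25)
  3: emitted by fold_scores (line 6)
  4: emitted by mix_signals (line 10)
  5: emitted by mix_signals (line 15)
  6: emitted by count_flags (line 28)
  7: emitted by pick_anchor (line 19)
  8: emitted by main (line 45)
  9: emitted by scan_readings (line 32)
A correct fix: line 47: replace `pos` with `mark`.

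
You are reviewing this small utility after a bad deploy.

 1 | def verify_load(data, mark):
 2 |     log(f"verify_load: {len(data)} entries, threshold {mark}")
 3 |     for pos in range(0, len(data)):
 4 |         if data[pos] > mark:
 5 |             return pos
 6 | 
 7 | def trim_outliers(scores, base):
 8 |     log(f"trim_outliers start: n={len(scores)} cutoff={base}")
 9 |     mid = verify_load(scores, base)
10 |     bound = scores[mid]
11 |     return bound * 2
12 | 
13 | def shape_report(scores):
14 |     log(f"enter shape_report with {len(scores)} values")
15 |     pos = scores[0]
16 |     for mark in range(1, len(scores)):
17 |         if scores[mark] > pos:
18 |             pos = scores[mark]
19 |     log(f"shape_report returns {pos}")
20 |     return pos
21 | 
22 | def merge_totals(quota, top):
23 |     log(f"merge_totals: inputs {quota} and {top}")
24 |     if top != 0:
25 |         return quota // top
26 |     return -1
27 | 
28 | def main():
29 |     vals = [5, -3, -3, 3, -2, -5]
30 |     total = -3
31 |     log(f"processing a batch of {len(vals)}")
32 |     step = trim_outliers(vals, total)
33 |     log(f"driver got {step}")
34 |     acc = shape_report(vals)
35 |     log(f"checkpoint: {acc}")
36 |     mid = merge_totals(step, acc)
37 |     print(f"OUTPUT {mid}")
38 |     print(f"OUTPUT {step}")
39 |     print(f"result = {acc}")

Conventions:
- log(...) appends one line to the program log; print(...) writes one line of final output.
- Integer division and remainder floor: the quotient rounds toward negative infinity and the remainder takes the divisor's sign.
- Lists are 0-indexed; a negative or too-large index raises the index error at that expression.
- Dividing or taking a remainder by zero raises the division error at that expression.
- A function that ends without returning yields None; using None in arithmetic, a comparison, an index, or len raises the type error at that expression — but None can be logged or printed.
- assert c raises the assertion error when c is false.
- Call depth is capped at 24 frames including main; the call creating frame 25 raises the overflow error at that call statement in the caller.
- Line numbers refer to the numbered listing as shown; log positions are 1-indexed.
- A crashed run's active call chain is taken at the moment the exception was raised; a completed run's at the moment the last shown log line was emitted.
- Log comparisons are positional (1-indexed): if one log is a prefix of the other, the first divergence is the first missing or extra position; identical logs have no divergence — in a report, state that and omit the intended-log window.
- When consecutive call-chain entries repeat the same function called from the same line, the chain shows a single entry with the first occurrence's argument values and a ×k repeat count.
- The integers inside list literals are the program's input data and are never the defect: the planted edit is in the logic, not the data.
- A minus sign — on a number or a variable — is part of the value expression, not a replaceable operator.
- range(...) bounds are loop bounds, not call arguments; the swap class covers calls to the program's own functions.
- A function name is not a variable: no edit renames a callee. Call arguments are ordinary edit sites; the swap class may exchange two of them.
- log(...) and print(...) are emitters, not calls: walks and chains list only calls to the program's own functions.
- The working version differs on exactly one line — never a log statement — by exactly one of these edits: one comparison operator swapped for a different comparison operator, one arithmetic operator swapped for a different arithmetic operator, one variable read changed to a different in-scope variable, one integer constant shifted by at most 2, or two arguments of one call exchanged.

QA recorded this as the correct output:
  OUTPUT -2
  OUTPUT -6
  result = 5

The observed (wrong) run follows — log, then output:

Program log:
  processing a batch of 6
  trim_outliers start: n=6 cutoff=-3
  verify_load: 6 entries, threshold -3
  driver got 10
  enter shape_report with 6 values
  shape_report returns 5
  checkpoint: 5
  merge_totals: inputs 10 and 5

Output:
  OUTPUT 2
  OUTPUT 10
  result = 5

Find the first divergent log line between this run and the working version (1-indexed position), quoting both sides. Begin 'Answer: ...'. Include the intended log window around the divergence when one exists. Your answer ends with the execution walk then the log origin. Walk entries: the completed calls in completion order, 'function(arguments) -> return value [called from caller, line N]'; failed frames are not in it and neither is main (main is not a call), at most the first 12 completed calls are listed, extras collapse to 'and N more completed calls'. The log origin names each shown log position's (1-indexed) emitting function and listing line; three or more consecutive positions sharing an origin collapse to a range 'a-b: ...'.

Answer: position 4 — shown 'driver got 10', intended 'driver got -6'.
Intended log window:
  2: trim_outliers start: n=6 cutoff=-3
  3: verify_load: 6 entries, threshold -3
  4: driver got -6
  5: enter shape_report with 6 values
Execution walk:
  verify_load([5, -3, -3, 3, -2, -5], -3) -> 0  [called from trim_outliers, line 9]
  trim_outliers([5, -3, -3, 3, -2, -5], -3) -> 10  [called from main, line 32]
  shape_report([5, -3, -3, 3, -2, -5]) -> 5  [called from main, line 34]
  merge_totals(10, 5) -> 2  [called from main, line 36]
Log origins:
  1: emitted by main (line 31)
  2: emitted by trim_outliers (line 8)
  3: emitted by verify_load (line 2)
  4: emitted by main (line 33)
  5: emitted by shape_report (line 14)
  6: emitted by shape_report (line 19)
  7: emitted by main (line 35)
  8: emitted by merge_totals (line 23)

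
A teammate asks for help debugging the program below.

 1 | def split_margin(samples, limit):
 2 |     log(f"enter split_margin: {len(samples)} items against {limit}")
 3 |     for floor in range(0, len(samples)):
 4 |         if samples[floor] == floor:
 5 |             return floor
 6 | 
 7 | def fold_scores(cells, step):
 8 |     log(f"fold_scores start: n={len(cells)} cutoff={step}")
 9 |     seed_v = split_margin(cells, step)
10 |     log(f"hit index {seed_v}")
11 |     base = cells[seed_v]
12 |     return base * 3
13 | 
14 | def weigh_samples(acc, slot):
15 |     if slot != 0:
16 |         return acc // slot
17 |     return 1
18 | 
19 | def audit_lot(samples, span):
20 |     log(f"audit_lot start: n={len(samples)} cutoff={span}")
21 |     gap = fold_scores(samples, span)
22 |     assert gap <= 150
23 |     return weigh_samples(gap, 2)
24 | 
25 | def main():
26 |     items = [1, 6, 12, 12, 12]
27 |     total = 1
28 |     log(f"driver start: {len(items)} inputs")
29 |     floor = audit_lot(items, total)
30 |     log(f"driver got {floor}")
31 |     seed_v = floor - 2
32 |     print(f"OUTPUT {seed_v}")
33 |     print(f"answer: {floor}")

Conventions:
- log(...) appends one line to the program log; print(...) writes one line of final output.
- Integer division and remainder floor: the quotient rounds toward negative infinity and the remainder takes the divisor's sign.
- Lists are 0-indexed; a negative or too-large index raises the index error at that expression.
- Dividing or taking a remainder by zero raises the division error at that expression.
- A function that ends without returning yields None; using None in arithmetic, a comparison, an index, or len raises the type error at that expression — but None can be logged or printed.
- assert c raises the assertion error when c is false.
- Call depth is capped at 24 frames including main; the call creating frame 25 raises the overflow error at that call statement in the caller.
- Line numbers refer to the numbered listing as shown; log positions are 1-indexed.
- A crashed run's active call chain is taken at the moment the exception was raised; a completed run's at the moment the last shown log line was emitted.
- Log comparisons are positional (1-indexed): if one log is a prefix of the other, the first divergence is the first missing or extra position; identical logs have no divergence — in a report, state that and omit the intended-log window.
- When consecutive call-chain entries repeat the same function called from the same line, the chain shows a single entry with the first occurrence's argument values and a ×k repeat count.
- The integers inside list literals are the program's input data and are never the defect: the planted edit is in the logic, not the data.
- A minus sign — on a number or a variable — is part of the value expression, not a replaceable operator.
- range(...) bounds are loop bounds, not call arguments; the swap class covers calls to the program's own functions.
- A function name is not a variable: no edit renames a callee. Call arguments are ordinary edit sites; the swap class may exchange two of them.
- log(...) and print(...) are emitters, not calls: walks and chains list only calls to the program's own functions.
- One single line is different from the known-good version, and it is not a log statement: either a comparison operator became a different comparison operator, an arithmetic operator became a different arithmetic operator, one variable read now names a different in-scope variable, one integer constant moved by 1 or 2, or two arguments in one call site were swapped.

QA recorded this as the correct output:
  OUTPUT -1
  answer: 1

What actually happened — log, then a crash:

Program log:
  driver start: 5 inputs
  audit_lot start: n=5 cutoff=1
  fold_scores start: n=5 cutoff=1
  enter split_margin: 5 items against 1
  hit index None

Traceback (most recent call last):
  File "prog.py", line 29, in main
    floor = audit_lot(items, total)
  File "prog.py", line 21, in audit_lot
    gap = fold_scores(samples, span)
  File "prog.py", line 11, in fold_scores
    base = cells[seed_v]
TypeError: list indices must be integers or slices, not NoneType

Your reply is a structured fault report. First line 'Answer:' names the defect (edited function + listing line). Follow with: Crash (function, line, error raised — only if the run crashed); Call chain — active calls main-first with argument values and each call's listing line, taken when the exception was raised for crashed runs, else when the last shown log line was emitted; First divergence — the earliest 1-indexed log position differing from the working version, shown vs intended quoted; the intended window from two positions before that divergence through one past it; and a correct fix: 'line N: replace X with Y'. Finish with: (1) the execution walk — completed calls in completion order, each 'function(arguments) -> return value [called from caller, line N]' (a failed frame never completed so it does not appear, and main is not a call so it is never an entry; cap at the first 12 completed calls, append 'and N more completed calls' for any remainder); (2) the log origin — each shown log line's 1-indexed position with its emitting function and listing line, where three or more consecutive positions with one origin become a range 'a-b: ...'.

Answer: the defect is in split_margin at line 4.
Key fact: Position 5 is the first bad log line: 'hit index None' should read 'hit index 0'.
Crash: fold_scores, line 11, TypeError.
Call chain: main -> audit_lot([1, 6, 12, 12, 12], 1) (called at line 29) -> fold_scores([1, 6, 12, 12, 12], 1) (called at line 21).
First divergence: at position 5 the run shows 'hit index None' where the working version logs 'hit index 0'.
Intended log window:
  3: fold_scores start: n=5 cutoff=1
  4: enter split_margin: 5 items against 1
  5: hit index 0
  6: driver got 1
Execution walk:
  split_margin([1, 6, 12, 12, 12], 1) -> None  [called from fold_scores, line 9]
Log origins:
  1 — main, line 28
  2 — audit_lot, line 20
  3 — fold_scores, line 8
  4 — split_margin, line 2
  5 — fold_scores, line 10
A correct fix: line 4: replace `samples[floor] == floor` with `samples[floor] == limit`.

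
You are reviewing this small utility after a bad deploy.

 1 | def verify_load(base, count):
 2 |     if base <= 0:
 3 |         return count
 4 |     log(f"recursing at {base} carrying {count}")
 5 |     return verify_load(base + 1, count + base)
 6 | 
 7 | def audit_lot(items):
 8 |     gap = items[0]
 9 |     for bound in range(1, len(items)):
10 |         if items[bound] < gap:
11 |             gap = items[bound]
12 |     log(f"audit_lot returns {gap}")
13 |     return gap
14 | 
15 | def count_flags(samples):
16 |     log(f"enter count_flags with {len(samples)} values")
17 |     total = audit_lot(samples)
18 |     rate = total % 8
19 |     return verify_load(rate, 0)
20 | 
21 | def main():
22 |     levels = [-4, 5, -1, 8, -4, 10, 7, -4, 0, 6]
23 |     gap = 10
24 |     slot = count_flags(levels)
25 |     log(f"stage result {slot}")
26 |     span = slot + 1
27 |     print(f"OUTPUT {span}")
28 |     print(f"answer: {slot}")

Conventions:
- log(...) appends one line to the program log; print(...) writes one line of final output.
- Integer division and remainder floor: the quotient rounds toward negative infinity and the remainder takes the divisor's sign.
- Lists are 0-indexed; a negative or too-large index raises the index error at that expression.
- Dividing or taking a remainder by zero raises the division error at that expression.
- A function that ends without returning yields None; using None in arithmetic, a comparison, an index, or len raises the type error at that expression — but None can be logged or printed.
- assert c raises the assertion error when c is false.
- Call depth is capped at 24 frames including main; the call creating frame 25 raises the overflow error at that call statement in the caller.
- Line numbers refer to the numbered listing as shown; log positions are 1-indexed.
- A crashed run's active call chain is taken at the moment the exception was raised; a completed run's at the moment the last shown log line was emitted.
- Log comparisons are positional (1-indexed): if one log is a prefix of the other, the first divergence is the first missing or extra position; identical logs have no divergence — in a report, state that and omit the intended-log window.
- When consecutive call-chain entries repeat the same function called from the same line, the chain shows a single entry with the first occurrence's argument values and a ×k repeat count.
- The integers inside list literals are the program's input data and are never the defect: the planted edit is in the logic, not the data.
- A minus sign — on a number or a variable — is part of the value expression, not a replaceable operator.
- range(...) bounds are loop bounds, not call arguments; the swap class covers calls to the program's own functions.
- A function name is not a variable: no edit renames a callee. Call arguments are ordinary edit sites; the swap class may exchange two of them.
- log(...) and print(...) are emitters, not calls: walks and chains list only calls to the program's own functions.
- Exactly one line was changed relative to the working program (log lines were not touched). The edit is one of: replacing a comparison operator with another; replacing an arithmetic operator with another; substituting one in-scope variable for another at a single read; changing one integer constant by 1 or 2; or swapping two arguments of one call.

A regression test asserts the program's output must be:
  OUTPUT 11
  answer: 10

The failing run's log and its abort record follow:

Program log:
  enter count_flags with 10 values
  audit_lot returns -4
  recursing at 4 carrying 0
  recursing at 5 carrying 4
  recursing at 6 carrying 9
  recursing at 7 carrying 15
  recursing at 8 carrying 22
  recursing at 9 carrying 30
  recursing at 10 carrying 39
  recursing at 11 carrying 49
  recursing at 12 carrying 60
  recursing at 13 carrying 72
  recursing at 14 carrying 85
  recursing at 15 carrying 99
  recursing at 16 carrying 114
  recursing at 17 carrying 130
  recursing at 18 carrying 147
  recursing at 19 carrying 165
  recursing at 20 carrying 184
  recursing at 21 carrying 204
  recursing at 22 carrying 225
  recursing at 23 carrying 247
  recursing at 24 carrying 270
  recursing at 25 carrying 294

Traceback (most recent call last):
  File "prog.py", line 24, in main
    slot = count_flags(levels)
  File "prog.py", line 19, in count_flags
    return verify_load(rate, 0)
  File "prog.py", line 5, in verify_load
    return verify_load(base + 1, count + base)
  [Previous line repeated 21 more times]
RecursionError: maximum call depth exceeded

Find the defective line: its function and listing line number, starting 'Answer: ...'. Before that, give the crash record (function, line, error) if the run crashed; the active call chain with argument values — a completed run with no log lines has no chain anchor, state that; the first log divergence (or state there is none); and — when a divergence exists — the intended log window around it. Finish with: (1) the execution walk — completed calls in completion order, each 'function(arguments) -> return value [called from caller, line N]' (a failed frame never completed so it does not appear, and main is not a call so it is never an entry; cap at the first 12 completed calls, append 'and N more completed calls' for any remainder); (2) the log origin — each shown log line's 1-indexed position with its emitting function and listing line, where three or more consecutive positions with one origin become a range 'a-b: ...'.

Answer: the defect is in verify_load at line 5.
Key observation: Everything matches until log position 4, which reads 'recursing at 5 carrying 4' in place of 'recursing at 3 carrying 4'.
Crash: verify_load, line 5, RecursionError.
Call chain: main -> count_flags([-4, 5, -1, 8, -4, 10, 7, -4, 0, 6]) (called at line 24) -> verify_load(4, 0) (called at line 19) -> verify_load(5, 4) (called at line 5) ×21.
First divergence: position 4 — the shown line 'recursing at 5 carrying 4' should read 'recursing at 3 carrying 4'.
Intended log window:
  2: audit_lot returns -4
  3: recursing at 4 carrying 0
  4: recursing at 3 carrying 4
  5: recursing at 2 carrying 7
Execution walk:
  audit_lot([-4, 5, -1, 8, -4, 10, 7, -4, 0, 6]) -> -4  [called from count_flags, line 17]
Origin of each log line:
  1: emitted by count_flags (line 16)
  2: emitted by audit_lot (line 12)
  3-24: emitted by verify_load (line 4)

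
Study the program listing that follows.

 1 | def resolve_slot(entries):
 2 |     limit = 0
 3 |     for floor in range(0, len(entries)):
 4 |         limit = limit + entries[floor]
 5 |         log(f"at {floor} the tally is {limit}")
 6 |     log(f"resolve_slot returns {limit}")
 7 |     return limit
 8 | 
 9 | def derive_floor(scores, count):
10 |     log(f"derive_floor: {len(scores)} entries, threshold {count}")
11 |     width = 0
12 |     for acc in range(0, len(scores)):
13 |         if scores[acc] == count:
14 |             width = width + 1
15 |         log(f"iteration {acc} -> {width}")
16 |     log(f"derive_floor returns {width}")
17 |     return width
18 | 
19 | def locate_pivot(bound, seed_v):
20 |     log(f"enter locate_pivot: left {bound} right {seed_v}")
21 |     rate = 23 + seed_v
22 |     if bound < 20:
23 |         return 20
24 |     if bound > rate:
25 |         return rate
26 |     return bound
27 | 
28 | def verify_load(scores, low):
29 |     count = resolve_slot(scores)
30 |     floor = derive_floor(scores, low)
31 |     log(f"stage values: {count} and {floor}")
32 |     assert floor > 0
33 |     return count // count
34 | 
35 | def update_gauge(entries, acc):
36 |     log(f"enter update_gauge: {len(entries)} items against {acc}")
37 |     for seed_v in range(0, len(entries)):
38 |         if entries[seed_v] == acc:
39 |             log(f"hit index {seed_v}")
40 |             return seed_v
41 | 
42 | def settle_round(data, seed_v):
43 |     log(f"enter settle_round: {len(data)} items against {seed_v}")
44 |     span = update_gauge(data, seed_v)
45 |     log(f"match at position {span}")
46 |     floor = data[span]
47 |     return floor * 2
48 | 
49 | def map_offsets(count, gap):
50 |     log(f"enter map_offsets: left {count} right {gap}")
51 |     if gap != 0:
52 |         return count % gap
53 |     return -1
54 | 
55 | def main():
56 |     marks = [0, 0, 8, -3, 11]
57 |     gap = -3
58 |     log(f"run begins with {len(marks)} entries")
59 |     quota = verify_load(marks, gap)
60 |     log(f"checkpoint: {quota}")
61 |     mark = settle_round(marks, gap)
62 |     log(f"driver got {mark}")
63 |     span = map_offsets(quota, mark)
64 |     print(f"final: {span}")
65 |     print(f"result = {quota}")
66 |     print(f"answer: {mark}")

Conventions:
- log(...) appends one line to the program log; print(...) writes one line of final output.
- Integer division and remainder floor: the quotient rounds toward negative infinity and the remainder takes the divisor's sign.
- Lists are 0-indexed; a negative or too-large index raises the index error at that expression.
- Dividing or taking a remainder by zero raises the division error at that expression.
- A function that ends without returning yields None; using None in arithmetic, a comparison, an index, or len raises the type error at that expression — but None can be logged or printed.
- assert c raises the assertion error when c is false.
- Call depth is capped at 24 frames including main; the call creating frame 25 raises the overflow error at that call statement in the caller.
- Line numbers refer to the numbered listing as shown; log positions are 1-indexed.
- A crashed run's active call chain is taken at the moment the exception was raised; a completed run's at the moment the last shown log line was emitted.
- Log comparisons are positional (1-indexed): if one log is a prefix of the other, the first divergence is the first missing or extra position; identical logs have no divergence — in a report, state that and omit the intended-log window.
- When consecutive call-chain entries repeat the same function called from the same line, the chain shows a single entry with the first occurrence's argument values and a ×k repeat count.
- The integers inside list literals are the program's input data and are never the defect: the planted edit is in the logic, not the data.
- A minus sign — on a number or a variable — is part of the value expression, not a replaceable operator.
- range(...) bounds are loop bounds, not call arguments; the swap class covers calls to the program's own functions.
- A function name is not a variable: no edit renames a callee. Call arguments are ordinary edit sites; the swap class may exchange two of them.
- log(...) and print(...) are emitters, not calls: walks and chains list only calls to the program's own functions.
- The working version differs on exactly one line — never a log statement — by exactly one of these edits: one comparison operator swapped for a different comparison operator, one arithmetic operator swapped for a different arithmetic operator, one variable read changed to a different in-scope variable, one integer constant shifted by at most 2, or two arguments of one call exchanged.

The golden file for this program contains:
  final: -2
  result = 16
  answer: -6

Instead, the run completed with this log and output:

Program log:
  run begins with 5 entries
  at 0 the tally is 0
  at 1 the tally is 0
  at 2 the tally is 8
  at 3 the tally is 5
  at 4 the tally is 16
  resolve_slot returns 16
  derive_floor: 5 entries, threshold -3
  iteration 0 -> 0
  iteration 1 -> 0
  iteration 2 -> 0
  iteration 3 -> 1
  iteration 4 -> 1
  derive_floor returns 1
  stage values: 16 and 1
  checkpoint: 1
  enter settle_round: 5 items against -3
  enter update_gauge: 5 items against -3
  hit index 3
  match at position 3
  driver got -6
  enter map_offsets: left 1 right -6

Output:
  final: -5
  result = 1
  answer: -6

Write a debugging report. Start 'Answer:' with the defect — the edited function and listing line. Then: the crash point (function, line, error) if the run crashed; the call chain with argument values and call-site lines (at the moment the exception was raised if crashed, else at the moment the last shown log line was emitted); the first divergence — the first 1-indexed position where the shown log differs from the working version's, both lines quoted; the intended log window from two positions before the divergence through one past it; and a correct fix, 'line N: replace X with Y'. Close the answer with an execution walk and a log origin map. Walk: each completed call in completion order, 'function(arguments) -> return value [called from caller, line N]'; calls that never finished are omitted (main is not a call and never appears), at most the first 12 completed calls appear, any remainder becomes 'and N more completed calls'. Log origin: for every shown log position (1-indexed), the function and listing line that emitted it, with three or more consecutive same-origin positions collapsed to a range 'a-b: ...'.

Answer: the defect is in verify_load at line 33.
The tell: The earliest visible damage is log position 16 — 'checkpoint: 1' rather than the intended 'checkpoint: 16'.
Call chain: main -> map_offsets(1, -6) (called at line 63).
First divergence: at position 16 the run shows 'checkpoint: 1' where the working version logs 'checkpoint: 16'.
Intended log window:
  14: derive_floor returns 1
  15: stage values: 16 and 1
  16: checkpoint: 16
  17: enter settle_round: 5 items against -3
Execution walk:
  resolve_slot([0, 0, 8, -3, 11]) -> 16  [called from verify_load, line 29]
  derive_floor([0, 0, 8, -3, 11], -3) -> 1  [called from verify_load, line 30]
  verify_load([0, 0, 8, -3, 11], -3) -> 1  [called from main, line 59]
  update_gauge([0, 0, 8, -3, 11], -3) -> 3  [called from settle_round, line 44]
  settle_round([0, 0, 8, -3, 11], -3) -> -6  [called from main, line 61]
  map_offsets(1, -6) -> -5  [called from main, line 63]
Log origins:
  1 — main, line 58
  2-6 — resolve_slot, line 5
  7 — resolve_slot, line 6
  8 — derive_floor, line 10
  9-13 — derive_floor, line 15
  14 — derive_floor, line 16
  15 — verify_load, line 31
  16 — main, line 60
  17 — settle_round, line 43
  18 — update_gauge, line 36
  19 — update_gauge, line 39
  20 — settle_round, line 45
  21 — main, line 62
  22 — map_offsets, line 50
A correct fix: line 33: replace `count // count` with `count // floor`.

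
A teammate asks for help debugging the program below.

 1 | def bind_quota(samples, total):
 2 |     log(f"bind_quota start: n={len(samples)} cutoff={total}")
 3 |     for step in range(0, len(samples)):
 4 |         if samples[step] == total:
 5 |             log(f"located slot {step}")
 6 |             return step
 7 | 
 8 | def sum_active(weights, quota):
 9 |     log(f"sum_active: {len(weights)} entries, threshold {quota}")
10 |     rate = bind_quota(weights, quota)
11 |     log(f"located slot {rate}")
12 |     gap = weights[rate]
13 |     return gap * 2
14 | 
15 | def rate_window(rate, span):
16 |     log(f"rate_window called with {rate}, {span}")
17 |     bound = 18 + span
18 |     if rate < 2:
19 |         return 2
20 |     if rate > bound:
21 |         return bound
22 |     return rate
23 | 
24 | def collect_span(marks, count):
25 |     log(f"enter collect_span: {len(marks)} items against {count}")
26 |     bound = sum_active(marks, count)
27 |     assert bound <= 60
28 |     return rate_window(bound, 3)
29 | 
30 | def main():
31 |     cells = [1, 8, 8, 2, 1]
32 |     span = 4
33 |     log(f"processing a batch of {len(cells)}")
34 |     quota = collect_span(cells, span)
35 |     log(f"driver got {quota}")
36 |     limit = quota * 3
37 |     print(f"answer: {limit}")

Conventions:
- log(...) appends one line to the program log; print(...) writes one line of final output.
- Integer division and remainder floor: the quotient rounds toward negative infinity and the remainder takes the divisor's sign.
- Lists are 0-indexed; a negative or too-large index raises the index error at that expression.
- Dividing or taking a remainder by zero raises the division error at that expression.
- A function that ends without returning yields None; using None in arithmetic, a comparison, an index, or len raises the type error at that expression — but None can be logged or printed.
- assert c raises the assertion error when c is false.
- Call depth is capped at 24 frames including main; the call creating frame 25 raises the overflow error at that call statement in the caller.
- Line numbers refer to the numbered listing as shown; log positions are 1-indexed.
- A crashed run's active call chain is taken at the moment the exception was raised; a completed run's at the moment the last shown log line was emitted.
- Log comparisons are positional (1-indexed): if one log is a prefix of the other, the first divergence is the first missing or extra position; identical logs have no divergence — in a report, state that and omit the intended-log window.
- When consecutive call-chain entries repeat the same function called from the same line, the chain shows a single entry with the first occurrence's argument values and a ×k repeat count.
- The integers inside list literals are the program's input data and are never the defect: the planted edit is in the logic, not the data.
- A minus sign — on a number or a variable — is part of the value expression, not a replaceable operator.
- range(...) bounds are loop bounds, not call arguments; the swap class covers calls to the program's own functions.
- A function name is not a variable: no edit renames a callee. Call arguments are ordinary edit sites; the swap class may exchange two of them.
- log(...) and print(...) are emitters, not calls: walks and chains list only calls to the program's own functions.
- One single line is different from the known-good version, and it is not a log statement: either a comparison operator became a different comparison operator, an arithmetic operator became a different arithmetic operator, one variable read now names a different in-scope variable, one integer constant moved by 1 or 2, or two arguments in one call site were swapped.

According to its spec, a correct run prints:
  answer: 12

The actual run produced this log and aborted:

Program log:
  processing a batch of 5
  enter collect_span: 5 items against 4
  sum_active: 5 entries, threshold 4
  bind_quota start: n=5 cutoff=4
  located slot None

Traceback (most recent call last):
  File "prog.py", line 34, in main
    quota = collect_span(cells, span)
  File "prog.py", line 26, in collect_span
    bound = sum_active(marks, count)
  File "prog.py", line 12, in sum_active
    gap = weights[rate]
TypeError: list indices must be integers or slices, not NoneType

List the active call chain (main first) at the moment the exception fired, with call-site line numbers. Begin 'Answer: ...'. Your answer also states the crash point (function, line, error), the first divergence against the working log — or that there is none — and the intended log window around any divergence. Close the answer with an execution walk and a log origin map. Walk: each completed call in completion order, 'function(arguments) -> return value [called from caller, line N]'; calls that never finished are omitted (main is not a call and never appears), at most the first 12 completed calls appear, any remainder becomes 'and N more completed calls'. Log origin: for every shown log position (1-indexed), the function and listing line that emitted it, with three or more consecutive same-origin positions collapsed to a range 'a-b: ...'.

Answer: main -> collect_span (called at line 34) -> sum_active (called at line 26).
Key observation: Everything matches until log position 2, which reads 'enter collect_span: 5 items against 4' in place of 'enter collect_span: 5 items against 2'.
Crash: sum_active, line 12, TypeError.
First divergence: position 2; shown 'enter collect_span: 5 items against 4' vs intended 'enter collect_span: 5 items against 2'.
Intended log window:
  1: processing a batch of 5
  2: enter collect_span: 5 items against 2
  3: sum_active: 5 entries, threshold 2
Execution walk:
  bind_quota([1, 8, 8, 2, 1], 4) -> None  [called from sum_active, line 10]
Log line origins:
  1: logged in main at line 33
  2: logged in collect_span at line 25
  3: logged in sum_active at line 9
  4: logged in bind_quota at line 2
  5: logged in sum_active at line 11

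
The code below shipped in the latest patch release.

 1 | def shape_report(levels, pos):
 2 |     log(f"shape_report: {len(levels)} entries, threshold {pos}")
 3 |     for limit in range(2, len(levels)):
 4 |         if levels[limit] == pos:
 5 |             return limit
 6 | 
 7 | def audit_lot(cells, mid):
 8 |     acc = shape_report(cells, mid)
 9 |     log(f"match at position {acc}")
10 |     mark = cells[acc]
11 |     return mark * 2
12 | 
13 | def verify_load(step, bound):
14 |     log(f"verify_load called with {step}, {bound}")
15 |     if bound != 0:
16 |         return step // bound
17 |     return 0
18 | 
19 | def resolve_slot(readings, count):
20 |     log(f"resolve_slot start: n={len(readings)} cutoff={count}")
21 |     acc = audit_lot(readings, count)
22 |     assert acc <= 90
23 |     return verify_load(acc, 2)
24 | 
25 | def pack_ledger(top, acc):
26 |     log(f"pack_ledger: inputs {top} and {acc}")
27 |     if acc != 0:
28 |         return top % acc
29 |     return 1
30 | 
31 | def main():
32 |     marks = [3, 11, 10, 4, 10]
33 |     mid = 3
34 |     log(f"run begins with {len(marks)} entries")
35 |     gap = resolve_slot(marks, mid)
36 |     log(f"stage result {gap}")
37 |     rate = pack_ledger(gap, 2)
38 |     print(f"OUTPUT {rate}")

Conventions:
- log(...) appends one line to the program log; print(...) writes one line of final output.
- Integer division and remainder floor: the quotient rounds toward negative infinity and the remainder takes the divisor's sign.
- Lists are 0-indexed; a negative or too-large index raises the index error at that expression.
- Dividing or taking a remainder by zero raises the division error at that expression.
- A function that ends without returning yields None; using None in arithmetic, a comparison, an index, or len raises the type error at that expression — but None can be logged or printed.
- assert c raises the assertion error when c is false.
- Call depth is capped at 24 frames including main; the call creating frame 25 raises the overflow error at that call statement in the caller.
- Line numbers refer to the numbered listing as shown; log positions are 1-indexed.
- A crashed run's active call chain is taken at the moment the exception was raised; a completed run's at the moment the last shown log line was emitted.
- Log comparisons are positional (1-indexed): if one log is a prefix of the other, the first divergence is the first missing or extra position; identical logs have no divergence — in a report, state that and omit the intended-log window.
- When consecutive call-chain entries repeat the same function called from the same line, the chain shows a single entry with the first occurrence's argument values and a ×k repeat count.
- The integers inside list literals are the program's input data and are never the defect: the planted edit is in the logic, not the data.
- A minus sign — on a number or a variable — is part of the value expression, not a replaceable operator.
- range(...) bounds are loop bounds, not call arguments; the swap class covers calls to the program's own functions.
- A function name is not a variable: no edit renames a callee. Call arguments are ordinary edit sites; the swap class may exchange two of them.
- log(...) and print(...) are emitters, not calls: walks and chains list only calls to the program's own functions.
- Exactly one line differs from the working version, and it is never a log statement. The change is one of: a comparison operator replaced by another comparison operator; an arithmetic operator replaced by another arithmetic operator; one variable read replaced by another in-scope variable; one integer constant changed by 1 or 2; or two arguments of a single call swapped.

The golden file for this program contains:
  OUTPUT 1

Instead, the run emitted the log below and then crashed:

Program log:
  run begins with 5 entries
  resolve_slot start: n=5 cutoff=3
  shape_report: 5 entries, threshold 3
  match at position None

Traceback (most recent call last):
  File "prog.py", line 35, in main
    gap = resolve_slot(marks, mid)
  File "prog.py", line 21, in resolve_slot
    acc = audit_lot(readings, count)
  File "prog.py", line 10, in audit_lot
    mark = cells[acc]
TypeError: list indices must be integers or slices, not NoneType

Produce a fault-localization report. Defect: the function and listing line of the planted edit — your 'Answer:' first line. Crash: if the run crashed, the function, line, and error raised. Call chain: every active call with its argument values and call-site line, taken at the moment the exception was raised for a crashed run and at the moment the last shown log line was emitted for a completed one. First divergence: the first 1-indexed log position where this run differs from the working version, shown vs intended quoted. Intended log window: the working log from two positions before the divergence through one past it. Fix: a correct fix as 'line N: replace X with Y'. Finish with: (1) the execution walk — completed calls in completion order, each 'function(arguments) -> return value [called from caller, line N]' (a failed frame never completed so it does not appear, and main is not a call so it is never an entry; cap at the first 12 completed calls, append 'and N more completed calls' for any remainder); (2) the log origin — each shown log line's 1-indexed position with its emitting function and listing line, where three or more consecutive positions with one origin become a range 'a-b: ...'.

Answer: the defect is in shape_report at line 3.
The tell: Everything matches until log position 4, which reads 'match at position None' in place of 'match at position 0'.
Crash: audit_lot, line 10, TypeError.
Call chain: main -> resolve_slot([3, 11, 10, 4, 10], 3) (called at line 35) -> audit_lot([3, 11, 10, 4, 10], 3) (called at line 21).
First divergence: at position 4 the run shows 'match at position None' where the working version logs 'match at position 0'.
Intended log window:
  2: resolve_slot start: n=5 cutoff=3
  3: shape_report: 5 entries, threshold 3
  4: match at position 0
  5: verify_load called with 6, 2
Execution walk:
  shape_report([3, 11, 10, 4, 10], 3) -> None  [called from audit_lot, line 8]
Log line origins:
  1: from main, line 34
  2: from resolve_slot, line 20
  3: from shape_report, line 2
  4: from audit_lot, line 9
A correct fix: line 3: replace `2` with `0`.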